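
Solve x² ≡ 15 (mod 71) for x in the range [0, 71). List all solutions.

Since 71 ≡ 3 (mod 4), a square root of 15 is 15^((71+1)/4) = 15^18 mod 71.
Repeated squaring: 15^2≡12, 15^4≡2, 15^8≡4, 15^16≡16 (mod 71).
15^18 = 15^(16+2) ≡ 50 (mod 71).
Check: 50² = 2500 ≡ 15 (mod 71). The two roots are 21 and 50.

21, 50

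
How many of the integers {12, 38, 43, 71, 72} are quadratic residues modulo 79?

(12/79) = -1 → non-residue.
(38/79) = +1 → QR.
(43/79) = -1 → non-residue.
(71/79) = -1 → non-residue.
(72/79) = +1 → QR.
Total quadratic residues among the 5: 2.

2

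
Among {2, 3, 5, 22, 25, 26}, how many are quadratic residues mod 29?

3

(2/29) = -1 → non-residue.
(3/29) = -1 → non-residue.
(5/29) = +1 → QR.
(22/29) = +1 → QR.
(25/29) = +1 → QR.
(26/29) = -1 → non-residue.
Total quadratic residues among the 6: 3.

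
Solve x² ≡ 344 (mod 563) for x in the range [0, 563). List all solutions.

238, 325

Since 563 ≡ 3 (mod 4), a square root of 344 is 344^((563+1)/4) = 344^141 mod 563.
Repeated squaring: 344^2≡106, 344^4≡539, 344^8≡13, 344^16≡169, 344^32≡411, 344^64≡21, 344^128≡441 (mod 563).
344^141 = 344^(128+8+4+1) ≡ 325 (mod 563).
Check: 325² = 105625 ≡ 344 (mod 563). The two roots are 238 and 325.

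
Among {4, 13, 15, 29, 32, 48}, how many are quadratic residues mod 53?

4

(4/53) = +1 → QR.
(13/53) = +1 → QR.
(15/53) = +1 → QR.
(29/53) = +1 → QR.
(32/53) = -1 → non-residue.
(48/53) = -1 → non-residue.
Total quadratic residues among the 6: 4.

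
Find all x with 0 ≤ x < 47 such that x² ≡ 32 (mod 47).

19, 28

Since 47 ≡ 3 (mod 4), a square root of 32 is 32^((47+1)/4) = 32^12 mod 47.
Repeated squaring: 32^2≡37, 32^4≡6, 32^8≡36 (mod 47).
32^12 = 32^(8+4) ≡ 28 (mod 47).
Check: 28² = 784 ≡ 32 (mod 47). The two roots are 19 and 28.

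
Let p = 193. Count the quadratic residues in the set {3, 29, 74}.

1

(3/193) = +1 → QR.
(29/193) = -1 → non-residue.
(74/193) = -1 → non-residue.
Total quadratic residues among the 3: 1.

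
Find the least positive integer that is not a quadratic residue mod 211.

(2/211) = −1, so 2 is the smallest positive non-residue mod 211.

2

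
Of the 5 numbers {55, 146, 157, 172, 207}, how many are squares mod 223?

3

(55/223) = +1 → QR.
(146/223) = +1 → QR.
(157/223) = -1 → non-residue.
(172/223) = +1 → QR.
(207/223) = -1 → non-residue.
Total quadratic residues among the 5: 3.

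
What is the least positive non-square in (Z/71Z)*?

(2/71) = +1, so 2 is a residue.
(3/71) = +1, so 3 is a residue.
(4/71) = +1, so 4 is a residue.
(5/71) = +1, so 5 is a residue.
(6/71) = +1, so 6 is a residue.
(7/71) = −1, so 7 is the smallest positive non-residue mod 71.

7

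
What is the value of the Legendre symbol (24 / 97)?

1

Pull out 2^3: since 97 ≡ 1 (mod 8), (2/97) = +1, so (2/97)^3 = +1.
Reciprocity: 3 ≡ 3 and 97 ≡ 1 (mod 4), so (3/97) = +(97/3).
Reduce top mod 3: now compute (1/3).
Reached (1/3) = 1. Collecting the sign flips along the way, the symbol is +1.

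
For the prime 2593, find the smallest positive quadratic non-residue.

5

(2/2593) = +1, so 2 is a residue.
(3/2593) = +1, so 3 is a residue.
(4/2593) = +1, so 4 is a residue.
(5/2593) = −1, so 5 is the smallest positive non-residue mod 2593.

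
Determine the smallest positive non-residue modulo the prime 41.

3

(2/41) = +1, so 2 is a residue.
(3/41) = −1, so 3 is the smallest positive non-residue mod 41.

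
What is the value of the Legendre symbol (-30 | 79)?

1

Euler's criterion: (-30/79) ≡ 49^39 (mod 79).
49^2 ≡ 31 (mod 79)
49^4 ≡ 13 (mod 79)
49^8 ≡ 11 (mod 79)
49^16 ≡ 42 (mod 79)
49^32 ≡ 26 (mod 79)
49^39 = 49^(32+4+2+1) ≡ 1 (mod 79).
Result is 1, so (-30/79) = 1.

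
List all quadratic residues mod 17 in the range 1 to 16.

1,2,4,8,9,13,15,16

Square k = 1,…,8 (k and 17−k give the same square):
1²=1, 2²=4, 3²=9, 4²=16, 5²≡8, 6²≡2, 7²≡15, 8²≡13 (mod 17).
So the quadratic residues mod 17 are {1, 2, 4, 8, 9, 13, 15, 16}.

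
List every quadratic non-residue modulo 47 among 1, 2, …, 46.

5 10 11 13 15 19 20 22 23 26 29 30 31 33 35 38 39 40 41 43 44 45 46

Square k = 1,…,23 (k and 47−k give the same square):
1²=1, 2²=4, 3²=9, 4²=16, 5²=25, 6²=36, 7²≡2, 8²≡17, 9²≡34, 10²≡6, 11²≡27, 12²≡3, 13²≡28, 14²≡8, 15²≡37, 16²≡21, 17²≡7, 18²≡42, 19²≡32, 20²≡24, 21²≡18, 22²≡14, 23²≡12 (mod 47).
The residues are {1, 2, 3, 4, 6, 7, 8, 9, 12, 14, 16, 17, 18, 21, 24, 25, 27, 28, 32, 34, 36, 37, 42}; the non-residues are the remaining 23 nonzero classes.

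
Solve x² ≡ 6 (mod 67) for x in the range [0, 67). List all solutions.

Since 67 ≡ 3 (mod 4), a square root of 6 is 6^((67+1)/4) = 6^17 mod 67.
Repeated squaring: 6^2≡36, 6^4≡23, 6^8≡60, 6^16≡49 (mod 67).
6^17 = 6^(16+1) ≡ 26 (mod 67).
Check: 26² = 676 ≡ 6 (mod 67). The two roots are 26 and 41.

26, 41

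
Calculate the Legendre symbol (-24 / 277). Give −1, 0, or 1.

-1

First reduce: -24 ≡ 253 (mod 277).
Reciprocity: 253 ≡ 1 and 277 ≡ 1 (mod 4), so (253/277) = +(277/253).
Reduce top mod 253: now compute (24/253).
Pull out 2^3: since 253 ≡ 5 (mod 8), (2/253) = -1, so (2/253)^3 = -1.
Reciprocity: 3 ≡ 3 and 253 ≡ 1 (mod 4), so (3/253) = +(253/3).
Reduce top mod 3: now compute (1/3).
Reached (1/3) = 1. Collecting the sign flips along the way, the symbol is -1.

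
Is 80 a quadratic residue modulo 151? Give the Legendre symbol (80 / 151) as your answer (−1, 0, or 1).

1

Euler's criterion: (80/151) ≡ 80^75 (mod 151).
80^2 ≡ 58 (mod 151)
80^4 ≡ 42 (mod 151)
80^8 ≡ 103 (mod 151)
80^16 ≡ 39 (mod 151)
80^32 ≡ 11 (mod 151)
80^64 ≡ 121 (mod 151)
80^75 = 80^(64+8+2+1) ≡ 1 (mod 151).
Result is 1, so (80/151) = 1.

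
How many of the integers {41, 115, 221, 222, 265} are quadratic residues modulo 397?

2

(41/397) = -1 → non-residue.
(115/397) = -1 → non-residue.
(221/397) = +1 → QR.
(222/397) = -1 → non-residue.
(265/397) = +1 → QR.
Total quadratic residues among the 5: 2.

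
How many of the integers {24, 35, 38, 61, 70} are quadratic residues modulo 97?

(24/97) = +1 → QR.
(35/97) = +1 → QR.
(38/97) = -1 → non-residue.
(61/97) = +1 → QR.
(70/97) = +1 → QR.
Total quadratic residues among the 5: 4.

4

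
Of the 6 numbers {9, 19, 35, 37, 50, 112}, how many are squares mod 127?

5

(9/127) = +1 → QR.
(19/127) = +1 → QR.
(35/127) = +1 → QR.
(37/127) = +1 → QR.
(50/127) = +1 → QR.
(112/127) = -1 → non-residue.
Total quadratic residues among the 6: 5.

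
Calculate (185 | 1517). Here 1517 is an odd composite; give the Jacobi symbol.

Reciprocity: 185 ≡ 1 and 1517 ≡ 1 (mod 4), so (185/1517) = +(1517/185).
Reduce top mod 185: now compute (37/185).
Reciprocity: 37 ≡ 1 and 185 ≡ 1 (mod 4), so (37/185) = +(185/37).
Reduce top mod 37: now compute (0/37).
Top reduces to 0: gcd > 1, so the symbol is 0.

0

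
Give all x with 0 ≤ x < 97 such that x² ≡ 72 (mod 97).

97 ≡ 1 (mod 4), so we find a root by search.
Trying successive values, 13² = 169 ≡ 72 (mod 97). The other root is 97 − 13 = 84.

13, 84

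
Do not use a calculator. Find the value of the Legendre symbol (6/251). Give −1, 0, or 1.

Pull out 2: since 251 ≡ 3 (mod 8), (2/251) = -1.
Reciprocity: 3 ≡ 3 and 251 ≡ 3 (mod 4), so (3/251) = −(251/3).
Reduce top mod 3: now compute (2/3).
Pull out 2: since 3 ≡ 3 (mod 8), (2/3) = -1.
Reached (1/3) = 1. Collecting the sign flips along the way, the symbol is -1.

-1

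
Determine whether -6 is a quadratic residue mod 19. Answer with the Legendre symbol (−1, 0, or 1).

-1

First reduce: -6 ≡ 13 (mod 19).
Reciprocity: 13 ≡ 1 and 19 ≡ 3 (mod 4), so (13/19) = +(19/13).
Reduce top mod 13: now compute (6/13).
Pull out 2: since 13 ≡ 5 (mod 8), (2/13) = -1.
Reciprocity: 3 ≡ 3 and 13 ≡ 1 (mod 4), so (3/13) = +(13/3).
Reduce top mod 3: now compute (1/3).
Reached (1/3) = 1. Collecting the sign flips along the way, the symbol is -1.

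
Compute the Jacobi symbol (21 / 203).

Reciprocity: 21 ≡ 1 and 203 ≡ 3 (mod 4), so (21/203) = +(203/21).
Reduce top mod 21: now compute (14/21).
Pull out 2: since 21 ≡ 5 (mod 8), (2/21) = -1.
Reciprocity: 7 ≡ 3 and 21 ≡ 1 (mod 4), so (7/21) = +(21/7).
Reduce top mod 7: now compute (0/7).
Top reduces to 0: gcd > 1, so the symbol is 0.

0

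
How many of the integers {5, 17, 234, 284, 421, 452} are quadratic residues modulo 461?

4

(5/461) = +1 → QR.
(17/461) = +1 → QR.
(234/461) = +1 → QR.
(284/461) = -1 → non-residue.
(421/461) = -1 → non-residue.
(452/461) = +1 → QR.
Total quadratic residues among the 6: 4.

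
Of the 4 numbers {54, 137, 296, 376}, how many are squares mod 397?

1

(54/397) = -1 → non-residue.
(137/397) = +1 → QR.
(296/397) = -1 → non-residue.
(376/397) = -1 → non-residue.
Total quadratic residues among the 4: 1.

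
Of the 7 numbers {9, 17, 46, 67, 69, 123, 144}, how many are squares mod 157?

(9/157) = +1 → QR.
(17/157) = +1 → QR.
(46/157) = +1 → QR.
(67/157) = +1 → QR.
(69/157) = -1 → non-residue.
(123/157) = -1 → non-residue.
(144/157) = +1 → QR.
Total quadratic residues among the 7: 5.

5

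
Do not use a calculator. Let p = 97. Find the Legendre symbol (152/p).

Euler's criterion: (152/97) ≡ 55^48 (mod 97).
55^2 ≡ 18 (mod 97)
55^4 ≡ 33 (mod 97)
55^8 ≡ 22 (mod 97)
55^16 ≡ 96 (mod 97)
55^32 ≡ 1 (mod 97)
55^48 = 55^(32+16) ≡ 96 (mod 97).
Result is 96 ≡ −1, so (152/97) = −1.

-1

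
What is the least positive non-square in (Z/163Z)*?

(2/163) = −1, so 2 is the smallest positive non-residue mod 163.

2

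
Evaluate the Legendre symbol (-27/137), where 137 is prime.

First reduce: -27 ≡ 110 (mod 137).
Pull out 2: since 137 ≡ 1 (mod 8), (2/137) = +1.
Reciprocity: 55 ≡ 3 and 137 ≡ 1 (mod 4), so (55/137) = +(137/55).
Reduce top mod 55: now compute (27/55).
Reciprocity: 27 ≡ 3 and 55 ≡ 3 (mod 4), so (27/55) = −(55/27).
Reduce top mod 27: now compute (1/27).
Reached (1/27) = 1. Collecting the sign flips along the way, the symbol is -1.

-1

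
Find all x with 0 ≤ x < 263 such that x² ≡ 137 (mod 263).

20, 243

Since 263 ≡ 3 (mod 4), a square root of 137 is 137^((263+1)/4) = 137^66 mod 263.
Repeated squaring: 137^2≡96, 137^4≡11, 137^8≡121, 137^16≡176, 137^32≡205, 137^64≡208 (mod 263).
137^66 = 137^(64+2) ≡ 243 (mod 263).
Check: 243² = 59049 ≡ 137 (mod 263). The two roots are 20 and 243.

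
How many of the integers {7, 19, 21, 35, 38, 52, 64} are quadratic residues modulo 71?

3

(7/71) = -1 → non-residue.
(19/71) = +1 → QR.
(21/71) = -1 → non-residue.
(35/71) = -1 → non-residue.
(38/71) = +1 → QR.
(52/71) = -1 → non-residue.
(64/71) = +1 → QR.
Total quadratic residues among the 7: 3.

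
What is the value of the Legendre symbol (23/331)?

Euler's criterion: (23/331) ≡ 23^165 (mod 331).
23^2 ≡ 198 (mod 331)
23^4 ≡ 146 (mod 331)
23^8 ≡ 132 (mod 331)
23^16 ≡ 212 (mod 331)
23^32 ≡ 259 (mod 331)
23^64 ≡ 219 (mod 331)
23^128 ≡ 297 (mod 331)
23^165 = 23^(128+32+4+1) ≡ 330 (mod 331).
Result is 330 ≡ −1, so (23/331) = −1.

-1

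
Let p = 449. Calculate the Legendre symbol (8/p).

Pull out 2^3: since 449 ≡ 1 (mod 8), (2/449) = +1, so (2/449)^3 = +1.
Reached (1/449) = 1. Collecting the sign flips along the way, the symbol is +1.

1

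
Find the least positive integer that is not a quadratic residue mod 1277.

2

(2/1277) = −1, so 2 is the smallest positive non-residue mod 1277.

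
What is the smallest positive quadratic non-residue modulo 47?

(2/47) = +1, so 2 is a residue.
(3/47) = +1, so 3 is a residue.
(4/47) = +1, so 4 is a residue.
(5/47) = −1, so 5 is the smallest positive non-residue mod 47.

5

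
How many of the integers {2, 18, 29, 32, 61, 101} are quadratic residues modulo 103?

5

(2/103) = +1 → QR.
(18/103) = +1 → QR.
(29/103) = +1 → QR.
(32/103) = +1 → QR.
(61/103) = +1 → QR.
(101/103) = -1 → non-residue.
Total quadratic residues among the 6: 5.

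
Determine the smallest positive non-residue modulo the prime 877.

(2/877) = −1, so 2 is the smallest positive non-residue mod 877.

2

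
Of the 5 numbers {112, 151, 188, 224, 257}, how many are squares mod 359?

2

(112/359) = -1 → non-residue.
(151/359) = +1 → QR.
(188/359) = +1 → QR.
(224/359) = -1 → non-residue.
(257/359) = -1 → non-residue.
Total quadratic residues among the 5: 2.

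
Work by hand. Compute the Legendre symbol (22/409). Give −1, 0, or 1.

-1

Pull out 2: since 409 ≡ 1 (mod 8), (2/409) = +1.
Reciprocity: 11 ≡ 3 and 409 ≡ 1 (mod 4), so (11/409) = +(409/11).
Reduce top mod 11: now compute (2/11).
Pull out 2: since 11 ≡ 3 (mod 8), (2/11) = -1.
Reached (1/11) = 1. Collecting the sign flips along the way, the symbol is -1.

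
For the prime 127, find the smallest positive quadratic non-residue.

3

(2/127) = +1, so 2 is a residue.
(3/127) = −1, so 3 is the smallest positive non-residue mod 127.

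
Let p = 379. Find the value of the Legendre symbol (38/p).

Pull out 2: since 379 ≡ 3 (mod 8), (2/379) = -1.
Reciprocity: 19 ≡ 3 and 379 ≡ 3 (mod 4), so (19/379) = −(379/19).
Reduce top mod 19: now compute (18/19).
Pull out 2: since 19 ≡ 3 (mod 8), (2/19) = -1.
Reciprocity: 9 ≡ 1 and 19 ≡ 3 (mod 4), so (9/19) = +(19/9).
Reduce top mod 9: now compute (1/9).
Reached (1/9) = 1. Collecting the sign flips along the way, the symbol is -1.

-1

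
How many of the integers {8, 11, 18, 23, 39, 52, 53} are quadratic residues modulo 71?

2

(8/71) = +1 → QR.
(11/71) = -1 → non-residue.
(18/71) = +1 → QR.
(23/71) = -1 → non-residue.
(39/71) = -1 → non-residue.
(52/71) = -1 → non-residue.
(53/71) = -1 → non-residue.
Total quadratic residues among the 7: 2.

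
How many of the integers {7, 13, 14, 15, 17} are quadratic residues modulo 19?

2

(7/19) = +1 → QR.
(13/19) = -1 → non-residue.
(14/19) = -1 → non-residue.
(15/19) = -1 → non-residue.
(17/19) = +1 → QR.
Total quadratic residues among the 5: 2.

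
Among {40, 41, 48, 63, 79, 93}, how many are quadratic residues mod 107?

4

(40/107) = +1 → QR.
(41/107) = +1 → QR.
(48/107) = +1 → QR.
(63/107) = -1 → non-residue.
(79/107) = +1 → QR.
(93/107) = -1 → non-residue.
Total quadratic residues among the 6: 4.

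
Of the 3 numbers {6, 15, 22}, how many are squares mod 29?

(6/29) = +1 → QR.
(15/29) = -1 → non-residue.
(22/29) = +1 → QR.
Total quadratic residues among the 3: 2.

2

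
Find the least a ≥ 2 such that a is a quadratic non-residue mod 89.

(2/89) = +1, so 2 is a residue.
(3/89) = −1, so 3 is the smallest positive non-residue mod 89.

3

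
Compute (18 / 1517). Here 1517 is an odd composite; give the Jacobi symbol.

Pull out 2: since 1517 ≡ 5 (mod 8), (2/1517) = -1.
Reciprocity: 9 ≡ 1 and 1517 ≡ 1 (mod 4), so (9/1517) = +(1517/9).
Reduce top mod 9: now compute (5/9).
Reciprocity: 5 ≡ 1 and 9 ≡ 1 (mod 4), so (5/9) = +(9/5).
Reduce top mod 5: now compute (4/5).
Pull out 2^2: since 5 ≡ 5 (mod 8), (2/5) = -1, so (2/5)^2 = +1.
Reached (1/5) = 1. Collecting the sign flips along the way, the symbol is -1.

-1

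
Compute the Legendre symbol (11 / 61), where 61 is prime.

Reciprocity: 11 ≡ 3 and 61 ≡ 1 (mod 4), so (11/61) = +(61/11).
Reduce top mod 11: now compute (6/11).
Pull out 2: since 11 ≡ 3 (mod 8), (2/11) = -1.
Reciprocity: 3 ≡ 3 and 11 ≡ 3 (mod 4), so (3/11) = −(11/3).
Reduce top mod 3: now compute (2/3).
Pull out 2: since 3 ≡ 3 (mod 8), (2/3) = -1.
Reached (1/3) = 1. Collecting the sign flips along the way, the symbol is -1.

-1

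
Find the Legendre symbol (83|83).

First reduce: 83 ≡ 0 (mod 83).
Top reduces to 0: gcd > 1, so the symbol is 0.

0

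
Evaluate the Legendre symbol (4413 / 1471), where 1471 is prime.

0

First reduce: 4413 ≡ 0 (mod 1471).
Top reduces to 0: gcd > 1, so the symbol is 0.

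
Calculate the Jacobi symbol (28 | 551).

Pull out 2^2: since 551 ≡ 7 (mod 8), (2/551) = +1, so (2/551)^2 = +1.
Reciprocity: 7 ≡ 3 and 551 ≡ 3 (mod 4), so (7/551) = −(551/7).
Reduce top mod 7: now compute (5/7).
Reciprocity: 5 ≡ 1 and 7 ≡ 3 (mod 4), so (5/7) = +(7/5).
Reduce top mod 5: now compute (2/5).
Pull out 2: since 5 ≡ 5 (mod 8), (2/5) = -1.
Reached (1/5) = 1. Collecting the sign flips along the way, the symbol is +1.

1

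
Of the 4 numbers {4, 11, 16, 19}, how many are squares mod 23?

2

(4/23) = +1 → QR.
(11/23) = -1 → non-residue.
(16/23) = +1 → QR.
(19/23) = -1 → non-residue.
Total quadratic residues among the 4: 2.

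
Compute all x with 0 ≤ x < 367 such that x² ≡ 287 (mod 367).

Since 367 ≡ 3 (mod 4), a square root of 287 is 287^((367+1)/4) = 287^92 mod 367.
Repeated squaring: 287^2≡161, 287^4≡231, 287^8≡146, 287^16≡30, 287^32≡166, 287^64≡31 (mod 367).
287^92 = 287^(64+16+8+4) ≡ 259 (mod 367).
Check: 259² = 67081 ≡ 287 (mod 367). The two roots are 108 and 259.

108, 259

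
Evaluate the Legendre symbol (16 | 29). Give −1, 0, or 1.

Pull out 2^4: since 29 ≡ 5 (mod 8), (2/29) = -1, so (2/29)^4 = +1.
Reached (1/29) = 1. Collecting the sign flips along the way, the symbol is +1.

1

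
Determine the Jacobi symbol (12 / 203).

1

Pull out 2^2: since 203 ≡ 3 (mod 8), (2/203) = -1, so (2/203)^2 = +1.
Reciprocity: 3 ≡ 3 and 203 ≡ 3 (mod 4), so (3/203) = −(203/3).
Reduce top mod 3: now compute (2/3).
Pull out 2: since 3 ≡ 3 (mod 8), (2/3) = -1.
Reached (1/3) = 1. Collecting the sign flips along the way, the symbol is +1.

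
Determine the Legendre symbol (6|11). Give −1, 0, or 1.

-1

Pull out 2: since 11 ≡ 3 (mod 8), (2/11) = -1.
Reciprocity: 3 ≡ 3 and 11 ≡ 3 (mod 4), so (3/11) = −(11/3).
Reduce top mod 3: now compute (2/3).
Pull out 2: since 3 ≡ 3 (mod 8), (2/3) = -1.
Reached (1/3) = 1. Collecting the sign flips along the way, the symbol is -1.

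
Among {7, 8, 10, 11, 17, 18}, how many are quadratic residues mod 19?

3

(7/19) = +1 → QR.
(8/19) = -1 → non-residue.
(10/19) = -1 → non-residue.
(11/19) = +1 → QR.
(17/19) = +1 → QR.
(18/19) = -1 → non-residue.
Total quadratic residues among the 6: 3.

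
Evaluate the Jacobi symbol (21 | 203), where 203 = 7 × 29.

Reciprocity: 21 ≡ 1 and 203 ≡ 3 (mod 4), so (21/203) = +(203/21).
Reduce top mod 21: now compute (14/21).
Pull out 2: since 21 ≡ 5 (mod 8), (2/21) = -1.
Reciprocity: 7 ≡ 3 and 21 ≡ 1 (mod 4), so (7/21) = +(21/7).
Reduce top mod 7: now compute (0/7).
Top reduces to 0: gcd > 1, so the symbol is 0.

0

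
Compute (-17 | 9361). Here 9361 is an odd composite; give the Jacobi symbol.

-1

First reduce: -17 ≡ 9344 (mod 9361).
Pull out 2^7: since 9361 ≡ 1 (mod 8), (2/9361) = +1, so (2/9361)^7 = +1.
Reciprocity: 73 ≡ 1 and 9361 ≡ 1 (mod 4), so (73/9361) = +(9361/73).
Reduce top mod 73: now compute (17/73).
Reciprocity: 17 ≡ 1 and 73 ≡ 1 (mod 4), so (17/73) = +(73/17).
Reduce top mod 17: now compute (5/17).
Reciprocity: 5 ≡ 1 and 17 ≡ 1 (mod 4), so (5/17) = +(17/5).
Reduce top mod 5: now compute (2/5).
Pull out 2: since 5 ≡ 5 (mod 8), (2/5) = -1.
Reached (1/5) = 1. Collecting the sign flips along the way, the symbol is -1.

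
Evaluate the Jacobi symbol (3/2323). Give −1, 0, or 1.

-1

Reciprocity: 3 ≡ 3 and 2323 ≡ 3 (mod 4), so (3/2323) = −(2323/3).
Reduce top mod 3: now compute (1/3).
Reached (1/3) = 1. Collecting the sign flips along the way, the symbol is -1.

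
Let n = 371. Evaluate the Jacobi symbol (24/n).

Pull out 2^3: since 371 ≡ 3 (mod 8), (2/371) = -1, so (2/371)^3 = -1.
Reciprocity: 3 ≡ 3 and 371 ≡ 3 (mod 4), so (3/371) = −(371/3).
Reduce top mod 3: now compute (2/3).
Pull out 2: since 3 ≡ 3 (mod 8), (2/3) = -1.
Reached (1/3) = 1. Collecting the sign flips along the way, the symbol is -1.

-1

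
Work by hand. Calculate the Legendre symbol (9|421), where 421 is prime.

1

Reciprocity: 9 ≡ 1 and 421 ≡ 1 (mod 4), so (9/421) = +(421/9).
Reduce top mod 9: now compute (7/9).
Reciprocity: 7 ≡ 3 and 9 ≡ 1 (mod 4), so (7/9) = +(9/7).
Reduce top mod 7: now compute (2/7).
Pull out 2: since 7 ≡ 7 (mod 8), (2/7) = +1.
Reached (1/7) = 1. Collecting the sign flips along the way, the symbol is +1.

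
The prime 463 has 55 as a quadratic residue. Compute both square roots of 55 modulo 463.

Since 463 ≡ 3 (mod 4), a square root of 55 is 55^((463+1)/4) = 55^116 mod 463.
Repeated squaring: 55^2≡247, 55^4≡356, 55^8≡337, 55^16≡134, 55^32≡362, 55^64≡15 (mod 463).
55^116 = 55^(64+32+16+4) ≡ 425 (mod 463).
Check: 425² = 180625 ≡ 55 (mod 463). The two roots are 38 and 425.

38, 425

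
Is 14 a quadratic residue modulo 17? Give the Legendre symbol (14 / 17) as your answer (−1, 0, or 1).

Pull out 2: since 17 ≡ 1 (mod 8), (2/17) = +1.
Reciprocity: 7 ≡ 3 and 17 ≡ 1 (mod 4), so (7/17) = +(17/7).
Reduce top mod 7: now compute (3/7).
Reciprocity: 3 ≡ 3 and 7 ≡ 3 (mod 4), so (3/7) = −(7/3).
Reduce top mod 3: now compute (1/3).
Reached (1/3) = 1. Collecting the sign flips along the way, the symbol is -1.

-1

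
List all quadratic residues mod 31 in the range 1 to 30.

Square k = 1,…,15 (k and 31−k give the same square):
1²=1, 2²=4, 3²=9, 4²=16, 5²=25, 6²≡5, 7²≡18, 8²≡2, 9²≡19, 10²≡7, 11²≡28, 12²≡20, 13²≡14, 14²≡10, 15²≡8 (mod 31).
So the quadratic residues mod 31 are {1, 2, 4, 5, 7, 8, 9, 10, 14, 16, 18, 19, 20, 25, 28}.

1,2,4,5,7,8,9,10,14,16,18,19,20,25,28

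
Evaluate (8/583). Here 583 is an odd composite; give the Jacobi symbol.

Pull out 2^3: since 583 ≡ 7 (mod 8), (2/583) = +1, so (2/583)^3 = +1.
Reached (1/583) = 1. Collecting the sign flips along the way, the symbol is +1.

1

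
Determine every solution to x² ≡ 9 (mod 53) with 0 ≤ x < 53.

3, 50

53 ≡ 1 (mod 4), so we find a root by search.
Trying successive values, 3² = 9 ≡ 9 (mod 53). The other root is 53 − 3 = 50.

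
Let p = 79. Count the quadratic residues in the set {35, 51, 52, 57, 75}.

2

(35/79) = -1 → non-residue.
(51/79) = +1 → QR.
(52/79) = +1 → QR.
(57/79) = -1 → non-residue.
(75/79) = -1 → non-residue.
Total quadratic residues among the 5: 2.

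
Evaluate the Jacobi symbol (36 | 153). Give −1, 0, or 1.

0

Pull out 2^2: since 153 ≡ 1 (mod 8), (2/153) = +1, so (2/153)^2 = +1.
Reciprocity: 9 ≡ 1 and 153 ≡ 1 (mod 4), so (9/153) = +(153/9).
Reduce top mod 9: now compute (0/9).
Top reduces to 0: gcd > 1, so the symbol is 0.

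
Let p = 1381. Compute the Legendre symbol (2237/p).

1

First reduce: 2237 ≡ 856 (mod 1381).
Pull out 2^3: since 1381 ≡ 5 (mod 8), (2/1381) = -1, so (2/1381)^3 = -1.
Reciprocity: 107 ≡ 3 and 1381 ≡ 1 (mod 4), so (107/1381) = +(1381/107).
Reduce top mod 107: now compute (97/107).
Reciprocity: 97 ≡ 1 and 107 ≡ 3 (mod 4), so (97/107) = +(107/97).
Reduce top mod 97: now compute (10/97).
Pull out 2: since 97 ≡ 1 (mod 8), (2/97) = +1.
Reciprocity: 5 ≡ 1 and 97 ≡ 1 (mod 4), so (5/97) = +(97/5).
Reduce top mod 5: now compute (2/5).
Pull out 2: since 5 ≡ 5 (mod 8), (2/5) = -1.
Reached (1/5) = 1. Collecting the sign flips along the way, the symbol is +1.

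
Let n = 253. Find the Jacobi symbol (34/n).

Pull out 2: since 253 ≡ 5 (mod 8), (2/253) = -1.
Reciprocity: 17 ≡ 1 and 253 ≡ 1 (mod 4), so (17/253) = +(253/17).
Reduce top mod 17: now compute (15/17).
Reciprocity: 15 ≡ 3 and 17 ≡ 1 (mod 4), so (15/17) = +(17/15).
Reduce top mod 15: now compute (2/15).
Pull out 2: since 15 ≡ 7 (mod 8), (2/15) = +1.
Reached (1/15) = 1. Collecting the sign flips along the way, the symbol is -1.

-1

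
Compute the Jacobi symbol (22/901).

1

Pull out 2: since 901 ≡ 5 (mod 8), (2/901) = -1.
Reciprocity: 11 ≡ 3 and 901 ≡ 1 (mod 4), so (11/901) = +(901/11).
Reduce top mod 11: now compute (10/11).
Pull out 2: since 11 ≡ 3 (mod 8), (2/11) = -1.
Reciprocity: 5 ≡ 1 and 11 ≡ 3 (mod 4), so (5/11) = +(11/5).
Reduce top mod 5: now compute (1/5).
Reached (1/5) = 1. Collecting the sign flips along the way, the symbol is +1.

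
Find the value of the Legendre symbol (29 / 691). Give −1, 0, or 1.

1

Reciprocity: 29 ≡ 1 and 691 ≡ 3 (mod 4), so (29/691) = +(691/29).
Reduce top mod 29: now compute (24/29).
Pull out 2^3: since 29 ≡ 5 (mod 8), (2/29) = -1, so (2/29)^3 = -1.
Reciprocity: 3 ≡ 3 and 29 ≡ 1 (mod 4), so (3/29) = +(29/3).
Reduce top mod 3: now compute (2/3).
Pull out 2: since 3 ≡ 3 (mod 8), (2/3) = -1.
Reached (1/3) = 1. Collecting the sign flips along the way, the symbol is +1.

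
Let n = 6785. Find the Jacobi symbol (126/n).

Pull out 2: since 6785 ≡ 1 (mod 8), (2/6785) = +1.
Reciprocity: 63 ≡ 3 and 6785 ≡ 1 (mod 4), so (63/6785) = +(6785/63).
Reduce top mod 63: now compute (44/63).
Pull out 2^2: since 63 ≡ 7 (mod 8), (2/63) = +1, so (2/63)^2 = +1.
Reciprocity: 11 ≡ 3 and 63 ≡ 3 (mod 4), so (11/63) = −(63/11).
Reduce top mod 11: now compute (8/11).
Pull out 2^3: since 11 ≡ 3 (mod 8), (2/11) = -1, so (2/11)^3 = -1.
Reached (1/11) = 1. Collecting the sign flips along the way, the symbol is +1.

1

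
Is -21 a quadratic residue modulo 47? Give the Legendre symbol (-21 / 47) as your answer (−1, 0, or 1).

-1

First reduce: -21 ≡ 26 (mod 47).
Pull out 2: since 47 ≡ 7 (mod 8), (2/47) = +1.
Reciprocity: 13 ≡ 1 and 47 ≡ 3 (mod 4), so (13/47) = +(47/13).
Reduce top mod 13: now compute (8/13).
Pull out 2^3: since 13 ≡ 5 (mod 8), (2/13) = -1, so (2/13)^3 = -1.
Reached (1/13) = 1. Collecting the sign flips along the way, the symbol is -1.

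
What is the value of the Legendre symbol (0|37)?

Top reduces to 0: gcd > 1, so the symbol is 0.

0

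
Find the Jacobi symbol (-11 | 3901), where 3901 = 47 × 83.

First reduce: -11 ≡ 3890 (mod 3901).
Pull out 2: since 3901 ≡ 5 (mod 8), (2/3901) = -1.
Reciprocity: 1945 ≡ 1 and 3901 ≡ 1 (mod 4), so (1945/3901) = +(3901/1945).
Reduce top mod 1945: now compute (11/1945).
Reciprocity: 11 ≡ 3 and 1945 ≡ 1 (mod 4), so (11/1945) = +(1945/11).
Reduce top mod 11: now compute (9/11).
Reciprocity: 9 ≡ 1 and 11 ≡ 3 (mod 4), so (9/11) = +(11/9).
Reduce top mod 9: now compute (2/9).
Pull out 2: since 9 ≡ 1 (mod 8), (2/9) = +1.
Reached (1/9) = 1. Collecting the sign flips along the way, the symbol is -1.

-1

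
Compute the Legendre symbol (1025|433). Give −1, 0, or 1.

1

Euler's criterion: (1025/433) ≡ 159^216 (mod 433).
159^2 ≡ 167 (mod 433)
159^4 ≡ 177 (mod 433)
159^8 ≡ 153 (mod 433)
159^16 ≡ 27 (mod 433)
159^32 ≡ 296 (mod 433)
159^64 ≡ 150 (mod 433)
159^128 ≡ 417 (mod 433)
159^216 = 159^(128+64+16+8) ≡ 1 (mod 433).
Result is 1, so (1025/433) = 1.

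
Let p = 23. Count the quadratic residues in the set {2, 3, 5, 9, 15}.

3

(2/23) = +1 → QR.
(3/23) = +1 → QR.
(5/23) = -1 → non-residue.
(9/23) = +1 → QR.
(15/23) = -1 → non-residue.
Total quadratic residues among the 5: 3.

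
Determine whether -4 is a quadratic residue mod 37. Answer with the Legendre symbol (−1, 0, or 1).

First reduce: -4 ≡ 33 (mod 37).
Reciprocity: 33 ≡ 1 and 37 ≡ 1 (mod 4), so (33/37) = +(37/33).
Reduce top mod 33: now compute (4/33).
Pull out 2^2: since 33 ≡ 1 (mod 8), (2/33) = +1, so (2/33)^2 = +1.
Reached (1/33) = 1. Collecting the sign flips along the way, the symbol is +1.

1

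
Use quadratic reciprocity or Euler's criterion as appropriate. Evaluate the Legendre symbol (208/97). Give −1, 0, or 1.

Euler's criterion: (208/97) ≡ 14^48 (mod 97).
14^2 ≡ 2 (mod 97)
14^4 ≡ 4 (mod 97)
14^8 ≡ 16 (mod 97)
14^16 ≡ 62 (mod 97)
14^32 ≡ 61 (mod 97)
14^48 = 14^(32+16) ≡ 96 (mod 97).
Result is 96 ≡ −1, so (208/97) = −1.

-1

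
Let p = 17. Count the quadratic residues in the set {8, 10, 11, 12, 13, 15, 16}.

(8/17) = +1 → QR.
(10/17) = -1 → non-residue.
(11/17) = -1 → non-residue.
(12/17) = -1 → non-residue.
(13/17) = +1 → QR.
(15/17) = +1 → QR.
(16/17) = +1 → QR.
Total quadratic residues among the 7: 4.

4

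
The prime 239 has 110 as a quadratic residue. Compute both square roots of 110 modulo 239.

Since 239 ≡ 3 (mod 4), a square root of 110 is 110^((239+1)/4) = 110^60 mod 239.
Repeated squaring: 110^2≡150, 110^4≡34, 110^8≡200, 110^16≡87, 110^32≡160 (mod 239).
110^60 = 110^(32+16+8+4) ≡ 50 (mod 239).
Check: 50² = 2500 ≡ 110 (mod 239). The two roots are 50 and 189.

50, 189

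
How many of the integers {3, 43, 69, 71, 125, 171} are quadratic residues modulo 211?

(3/211) = -1 → non-residue.
(43/211) = +1 → QR.
(69/211) = +1 → QR.
(71/211) = +1 → QR.
(125/211) = +1 → QR.
(171/211) = +1 → QR.
Total quadratic residues among the 6: 5.

5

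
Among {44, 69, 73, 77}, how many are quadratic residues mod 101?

(44/101) = -1 → non-residue.
(69/101) = -1 → non-residue.
(73/101) = -1 → non-residue.
(77/101) = +1 → QR.
Total quadratic residues among the 4: 1.

1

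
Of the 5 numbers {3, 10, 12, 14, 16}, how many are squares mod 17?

1

(3/17) = -1 → non-residue.
(10/17) = -1 → non-residue.
(12/17) = -1 → non-residue.
(14/17) = -1 → non-residue.
(16/17) = +1 → QR.
Total quadratic residues among the 5: 1.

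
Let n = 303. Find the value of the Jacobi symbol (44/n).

Pull out 2^2: since 303 ≡ 7 (mod 8), (2/303) = +1, so (2/303)^2 = +1.
Reciprocity: 11 ≡ 3 and 303 ≡ 3 (mod 4), so (11/303) = −(303/11).
Reduce top mod 11: now compute (6/11).
Pull out 2: since 11 ≡ 3 (mod 8), (2/11) = -1.
Reciprocity: 3 ≡ 3 and 11 ≡ 3 (mod 4), so (3/11) = −(11/3).
Reduce top mod 3: now compute (2/3).
Pull out 2: since 3 ≡ 3 (mod 8), (2/3) = -1.
Reached (1/3) = 1. Collecting the sign flips along the way, the symbol is +1.

1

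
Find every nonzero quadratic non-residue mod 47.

5,10,11,13,15,19,20,22,23,26,29,30,31,33,35,38,39,40,41,43,44,45,46

Square k = 1,…,23 (k and 47−k give the same square):
1²=1, 2²=4, 3²=9, 4²=16, 5²=25, 6²=36, 7²≡2, 8²≡17, 9²≡34, 10²≡6, 11²≡27, 12²≡3, 13²≡28, 14²≡8, 15²≡37, 16²≡21, 17²≡7, 18²≡42, 19²≡32, 20²≡24, 21²≡18, 22²≡14, 23²≡12 (mod 47).
The residues are {1, 2, 3, 4, 6, 7, 8, 9, 12, 14, 16, 17, 18, 21, 24, 25, 27, 28, 32, 34, 36, 37, 42}; the non-residues are the remaining 23 nonzero classes.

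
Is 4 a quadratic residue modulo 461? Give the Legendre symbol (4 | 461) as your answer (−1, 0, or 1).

1

Euler's criterion: (4/461) ≡ 4^230 (mod 461).
4^2 ≡ 16 (mod 461)
4^4 ≡ 256 (mod 461)
4^8 ≡ 74 (mod 461)
4^16 ≡ 405 (mod 461)
4^32 ≡ 370 (mod 461)
4^64 ≡ 444 (mod 461)
4^128 ≡ 289 (mod 461)
4^230 = 4^(128+64+32+4+2) ≡ 1 (mod 461).
Result is 1, so (4/461) = 1.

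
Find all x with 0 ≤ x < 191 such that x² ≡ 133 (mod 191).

18, 173

Since 191 ≡ 3 (mod 4), a square root of 133 is 133^((191+1)/4) = 133^48 mod 191.
Repeated squaring: 133^2≡117, 133^4≡128, 133^8≡149, 133^16≡45, 133^32≡115 (mod 191).
133^48 = 133^(32+16) ≡ 18 (mod 191).
Check: 18² = 324 ≡ 133 (mod 191). The two roots are 18 and 173.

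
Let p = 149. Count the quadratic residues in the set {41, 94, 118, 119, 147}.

(41/149) = -1 → non-residue.
(94/149) = -1 → non-residue.
(118/149) = +1 → QR.
(119/149) = +1 → QR.
(147/149) = -1 → non-residue.
Total quadratic residues among the 5: 2.

2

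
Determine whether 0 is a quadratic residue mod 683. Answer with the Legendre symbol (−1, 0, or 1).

0

Top reduces to 0: gcd > 1, so the symbol is 0.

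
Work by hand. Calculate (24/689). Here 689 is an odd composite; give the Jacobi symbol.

Pull out 2^3: since 689 ≡ 1 (mod 8), (2/689) = +1, so (2/689)^3 = +1.
Reciprocity: 3 ≡ 3 and 689 ≡ 1 (mod 4), so (3/689) = +(689/3).
Reduce top mod 3: now compute (2/3).
Pull out 2: since 3 ≡ 3 (mod 8), (2/3) = -1.
Reached (1/3) = 1. Collecting the sign flips along the way, the symbol is -1.

-1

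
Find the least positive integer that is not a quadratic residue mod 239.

7

(2/239) = +1, so 2 is a residue.
(3/239) = +1, so 3 is a residue.
(4/239) = +1, so 4 is a residue.
(5/239) = +1, so 5 is a residue.
(6/239) = +1, so 6 is a residue.
(7/239) = −1, so 7 is the smallest positive non-residue mod 239.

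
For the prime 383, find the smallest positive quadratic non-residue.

5

(2/383) = +1, so 2 is a residue.
(3/383) = +1, so 3 is a residue.
(4/383) = +1, so 4 is a residue.
(5/383) = −1, so 5 is the smallest positive non-residue mod 383.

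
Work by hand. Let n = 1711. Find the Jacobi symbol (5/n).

1

Reciprocity: 5 ≡ 1 and 1711 ≡ 3 (mod 4), so (5/1711) = +(1711/5).
Reduce top mod 5: now compute (1/5).
Reached (1/5) = 1. Collecting the sign flips along the way, the symbol is +1.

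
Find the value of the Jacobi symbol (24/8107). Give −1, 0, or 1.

Pull out 2^3: since 8107 ≡ 3 (mod 8), (2/8107) = -1, so (2/8107)^3 = -1.
Reciprocity: 3 ≡ 3 and 8107 ≡ 3 (mod 4), so (3/8107) = −(8107/3).
Reduce top mod 3: now compute (1/3).
Reached (1/3) = 1. Collecting the sign flips along the way, the symbol is +1.

1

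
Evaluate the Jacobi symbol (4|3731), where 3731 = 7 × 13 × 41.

Pull out 2^2: since 3731 ≡ 3 (mod 8), (2/3731) = -1, so (2/3731)^2 = +1.
Reached (1/3731) = 1. Collecting the sign flips along the way, the symbol is +1.

1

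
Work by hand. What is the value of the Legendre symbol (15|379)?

Reciprocity: 15 ≡ 3 and 379 ≡ 3 (mod 4), so (15/379) = −(379/15).
Reduce top mod 15: now compute (4/15).
Pull out 2^2: since 15 ≡ 7 (mod 8), (2/15) = +1, so (2/15)^2 = +1.
Reached (1/15) = 1. Collecting the sign flips along the way, the symbol is -1.

-1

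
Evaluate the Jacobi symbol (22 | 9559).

Pull out 2: since 9559 ≡ 7 (mod 8), (2/9559) = +1.
Reciprocity: 11 ≡ 3 and 9559 ≡ 3 (mod 4), so (11/9559) = −(9559/11).
Reduce top mod 11: now compute (0/11).
Top reduces to 0: gcd > 1, so the symbol is 0.

0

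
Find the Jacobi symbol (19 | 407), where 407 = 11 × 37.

Reciprocity: 19 ≡ 3 and 407 ≡ 3 (mod 4), so (19/407) = −(407/19).
Reduce top mod 19: now compute (8/19).
Pull out 2^3: since 19 ≡ 3 (mod 8), (2/19) = -1, so (2/19)^3 = -1.
Reached (1/19) = 1. Collecting the sign flips along the way, the symbol is +1.

1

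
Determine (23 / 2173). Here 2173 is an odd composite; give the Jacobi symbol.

-1

Reciprocity: 23 ≡ 3 and 2173 ≡ 1 (mod 4), so (23/2173) = +(2173/23).
Reduce top mod 23: now compute (11/23).
Reciprocity: 11 ≡ 3 and 23 ≡ 3 (mod 4), so (11/23) = −(23/11).
Reduce top mod 11: now compute (1/11).
Reached (1/11) = 1. Collecting the sign flips along the way, the symbol is -1.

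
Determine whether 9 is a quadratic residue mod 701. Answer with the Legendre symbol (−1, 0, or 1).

1

Reciprocity: 9 ≡ 1 and 701 ≡ 1 (mod 4), so (9/701) = +(701/9).
Reduce top mod 9: now compute (8/9).
Pull out 2^3: since 9 ≡ 1 (mod 8), (2/9) = +1, so (2/9)^3 = +1.
Reached (1/9) = 1. Collecting the sign flips along the way, the symbol is +1.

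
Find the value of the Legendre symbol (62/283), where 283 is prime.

Pull out 2: since 283 ≡ 3 (mod 8), (2/283) = -1.
Reciprocity: 31 ≡ 3 and 283 ≡ 3 (mod 4), so (31/283) = −(283/31).
Reduce top mod 31: now compute (4/31).
Pull out 2^2: since 31 ≡ 7 (mod 8), (2/31) = +1, so (2/31)^2 = +1.
Reached (1/31) = 1. Collecting the sign flips along the way, the symbol is +1.

1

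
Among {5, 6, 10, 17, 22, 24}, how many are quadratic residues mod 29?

(5/29) = +1 → QR.
(6/29) = +1 → QR.
(10/29) = -1 → non-residue.
(17/29) = -1 → non-residue.
(22/29) = +1 → QR.
(24/29) = +1 → QR.
Total quadratic residues among the 6: 4.

4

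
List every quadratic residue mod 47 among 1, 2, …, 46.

Square k = 1,…,23 (k and 47−k give the same square):
1²=1, 2²=4, 3²=9, 4²=16, 5²=25, 6²=36, 7²≡2, 8²≡17, 9²≡34, 10²≡6, 11²≡27, 12²≡3, 13²≡28, 14²≡8, 15²≡37, 16²≡21, 17²≡7, 18²≡42, 19²≡32, 20²≡24, 21²≡18, 22²≡14, 23²≡12 (mod 47).
So the quadratic residues mod 47 are {1, 2, 3, 4, 6, 7, 8, 9, 12, 14, 16, 17, 18, 21, 24, 25, 27, 28, 32, 34, 36, 37, 42}.

1 2 3 4 6 7 8 9 12 14 16 17 18 21 24 25 27 28 32 34 36 37 42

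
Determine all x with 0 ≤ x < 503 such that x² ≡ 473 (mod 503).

Since 503 ≡ 3 (mod 4), a square root of 473 is 473^((503+1)/4) = 473^126 mod 503.
Repeated squaring: 473^2≡397, 473^4≡170, 473^8≡229, 473^16≡129, 473^32≡42, 473^64≡255 (mod 503).
473^126 = 473^(64+32+16+8+4+2) ≡ 198 (mod 503).
Check: 198² = 39204 ≡ 473 (mod 503). The two roots are 198 and 305.

198, 305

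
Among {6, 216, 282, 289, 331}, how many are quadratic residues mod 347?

2

(6/347) = -1 → non-residue.
(216/347) = -1 → non-residue.
(282/347) = +1 → QR.
(289/347) = +1 → QR.
(331/347) = -1 → non-residue.
Total quadratic residues among the 5: 2.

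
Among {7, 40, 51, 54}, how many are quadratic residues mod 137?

1

(7/137) = +1 → QR.
(40/137) = -1 → non-residue.
(51/137) = -1 → non-residue.
(54/137) = -1 → non-residue.
Total quadratic residues among the 4: 1.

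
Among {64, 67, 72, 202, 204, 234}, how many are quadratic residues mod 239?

(64/239) = +1 → QR.
(67/239) = +1 → QR.
(72/239) = +1 → QR.
(202/239) = +1 → QR.
(204/239) = +1 → QR.
(234/239) = -1 → non-residue.
Total quadratic residues among the 6: 5.

5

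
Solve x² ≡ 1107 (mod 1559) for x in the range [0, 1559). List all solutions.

65, 1494

Since 1559 ≡ 3 (mod 4), a square root of 1107 is 1107^((1559+1)/4) = 1107^390 mod 1559.
Repeated squaring: 1107^2≡75, 1107^4≡948, 1107^8≡720, 1107^16≡812, 1107^32≡1446, 1107^64≡297, 1107^128≡905, 1107^256≡550 (mod 1559).
1107^390 = 1107^(256+128+4+2) ≡ 65 (mod 1559).
Check: 65² = 4225 ≡ 1107 (mod 1559). The two roots are 65 and 1494.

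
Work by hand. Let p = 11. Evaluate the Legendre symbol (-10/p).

1

First reduce: -10 ≡ 1 (mod 11).
Reached (1/11) = 1. Collecting the sign flips along the way, the symbol is +1.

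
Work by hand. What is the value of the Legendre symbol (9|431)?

1

Euler's criterion: (9/431) ≡ 9^215 (mod 431).
9^2 ≡ 81 (mod 431)
9^4 ≡ 96 (mod 431)
9^8 ≡ 165 (mod 431)
9^16 ≡ 72 (mod 431)
9^32 ≡ 12 (mod 431)
9^64 ≡ 144 (mod 431)
9^128 ≡ 48 (mod 431)
9^215 = 9^(128+64+16+4+2+1) ≡ 1 (mod 431).
Result is 1, so (9/431) = 1.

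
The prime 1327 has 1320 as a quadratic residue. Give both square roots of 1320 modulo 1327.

103, 1224

Since 1327 ≡ 3 (mod 4), a square root of 1320 is 1320^((1327+1)/4) = 1320^332 mod 1327.
Repeated squaring: 1320^2≡49, 1320^4≡1074, 1320^8≡313, 1320^16≡1098, 1320^32≡688, 1320^64≡932, 1320^128≡766, 1320^256≡222 (mod 1327).
1320^332 = 1320^(256+64+8+4) ≡ 1224 (mod 1327).
Check: 1224² = 1498176 ≡ 1320 (mod 1327). The two roots are 103 and 1224.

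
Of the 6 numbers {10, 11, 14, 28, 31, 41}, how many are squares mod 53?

(10/53) = +1 → QR.
(11/53) = +1 → QR.
(14/53) = -1 → non-residue.
(28/53) = +1 → QR.
(31/53) = -1 → non-residue.
(41/53) = -1 → non-residue.
Total quadratic residues among the 6: 3.

3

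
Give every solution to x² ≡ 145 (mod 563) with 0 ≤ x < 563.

234, 329

Since 563 ≡ 3 (mod 4), a square root of 145 is 145^((563+1)/4) = 145^141 mod 563.
Repeated squaring: 145^2≡194, 145^4≡478, 145^8≡469, 145^16≡391, 145^32≡308, 145^64≡280, 145^128≡143 (mod 563).
145^141 = 145^(128+8+4+1) ≡ 329 (mod 563).
Check: 329² = 108241 ≡ 145 (mod 563). The two roots are 234 and 329.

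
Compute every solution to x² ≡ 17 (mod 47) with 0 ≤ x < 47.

Since 47 ≡ 3 (mod 4), a square root of 17 is 17^((47+1)/4) = 17^12 mod 47.
Repeated squaring: 17^2≡7, 17^4≡2, 17^8≡4 (mod 47).
17^12 = 17^(8+4) ≡ 8 (mod 47).
Check: 8² = 64 ≡ 17 (mod 47). The two roots are 8 and 39.

8, 39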